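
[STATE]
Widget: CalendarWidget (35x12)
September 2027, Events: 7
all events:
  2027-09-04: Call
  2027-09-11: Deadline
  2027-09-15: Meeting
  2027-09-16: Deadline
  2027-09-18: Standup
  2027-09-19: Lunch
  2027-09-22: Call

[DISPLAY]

           September 2027          
Mo Tu We Th Fr Sa Su               
       1  2  3  4*  5              
 6  7  8  9 10 11* 12              
13 14 15* 16* 17 18* 19*           
20 21 22* 23 24 25 26              
27 28 29 30                        
                                   
                                   
                                   
                                   
                                   


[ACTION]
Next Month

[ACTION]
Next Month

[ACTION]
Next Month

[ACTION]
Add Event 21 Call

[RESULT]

           December 2027           
Mo Tu We Th Fr Sa Su               
       1  2  3  4  5               
 6  7  8  9 10 11 12               
13 14 15 16 17 18 19               
20 21* 22 23 24 25 26              
27 28 29 30 31                     
                                   
                                   
                                   
                                   
                                   


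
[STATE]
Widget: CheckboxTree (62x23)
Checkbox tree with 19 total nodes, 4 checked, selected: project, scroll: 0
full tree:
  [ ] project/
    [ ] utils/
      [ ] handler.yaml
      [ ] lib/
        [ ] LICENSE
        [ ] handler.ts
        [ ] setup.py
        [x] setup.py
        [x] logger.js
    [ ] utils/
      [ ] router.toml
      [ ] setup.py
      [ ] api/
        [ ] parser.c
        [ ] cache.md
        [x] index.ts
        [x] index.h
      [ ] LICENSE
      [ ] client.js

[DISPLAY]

>[-] project/                                                 
   [-] utils/                                                 
     [ ] handler.yaml                                         
     [-] lib/                                                 
       [ ] LICENSE                                            
       [ ] handler.ts                                         
       [ ] setup.py                                           
       [x] setup.py                                           
       [x] logger.js                                          
   [-] utils/                                                 
     [ ] router.toml                                          
     [ ] setup.py                                             
     [-] api/                                                 
       [ ] parser.c                                           
       [ ] cache.md                                           
       [x] index.ts                                           
       [x] index.h                                            
     [ ] LICENSE                                              
     [ ] client.js                                            
                                                              
                                                              
                                                              
                                                              


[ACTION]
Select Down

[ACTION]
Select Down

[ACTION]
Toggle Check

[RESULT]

 [-] project/                                                 
   [-] utils/                                                 
>    [x] handler.yaml                                         
     [-] lib/                                                 
       [ ] LICENSE                                            
       [ ] handler.ts                                         
       [ ] setup.py                                           
       [x] setup.py                                           
       [x] logger.js                                          
   [-] utils/                                                 
     [ ] router.toml                                          
     [ ] setup.py                                             
     [-] api/                                                 
       [ ] parser.c                                           
       [ ] cache.md                                           
       [x] index.ts                                           
       [x] index.h                                            
     [ ] LICENSE                                              
     [ ] client.js                                            
                                                              
                                                              
                                                              
                                                              


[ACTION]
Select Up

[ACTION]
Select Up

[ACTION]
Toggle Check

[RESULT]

>[x] project/                                                 
   [x] utils/                                                 
     [x] handler.yaml                                         
     [x] lib/                                                 
       [x] LICENSE                                            
       [x] handler.ts                                         
       [x] setup.py                                           
       [x] setup.py                                           
       [x] logger.js                                          
   [x] utils/                                                 
     [x] router.toml                                          
     [x] setup.py                                             
     [x] api/                                                 
       [x] parser.c                                           
       [x] cache.md                                           
       [x] index.ts                                           
       [x] index.h                                            
     [x] LICENSE                                              
     [x] client.js                                            
                                                              
                                                              
                                                              
                                                              


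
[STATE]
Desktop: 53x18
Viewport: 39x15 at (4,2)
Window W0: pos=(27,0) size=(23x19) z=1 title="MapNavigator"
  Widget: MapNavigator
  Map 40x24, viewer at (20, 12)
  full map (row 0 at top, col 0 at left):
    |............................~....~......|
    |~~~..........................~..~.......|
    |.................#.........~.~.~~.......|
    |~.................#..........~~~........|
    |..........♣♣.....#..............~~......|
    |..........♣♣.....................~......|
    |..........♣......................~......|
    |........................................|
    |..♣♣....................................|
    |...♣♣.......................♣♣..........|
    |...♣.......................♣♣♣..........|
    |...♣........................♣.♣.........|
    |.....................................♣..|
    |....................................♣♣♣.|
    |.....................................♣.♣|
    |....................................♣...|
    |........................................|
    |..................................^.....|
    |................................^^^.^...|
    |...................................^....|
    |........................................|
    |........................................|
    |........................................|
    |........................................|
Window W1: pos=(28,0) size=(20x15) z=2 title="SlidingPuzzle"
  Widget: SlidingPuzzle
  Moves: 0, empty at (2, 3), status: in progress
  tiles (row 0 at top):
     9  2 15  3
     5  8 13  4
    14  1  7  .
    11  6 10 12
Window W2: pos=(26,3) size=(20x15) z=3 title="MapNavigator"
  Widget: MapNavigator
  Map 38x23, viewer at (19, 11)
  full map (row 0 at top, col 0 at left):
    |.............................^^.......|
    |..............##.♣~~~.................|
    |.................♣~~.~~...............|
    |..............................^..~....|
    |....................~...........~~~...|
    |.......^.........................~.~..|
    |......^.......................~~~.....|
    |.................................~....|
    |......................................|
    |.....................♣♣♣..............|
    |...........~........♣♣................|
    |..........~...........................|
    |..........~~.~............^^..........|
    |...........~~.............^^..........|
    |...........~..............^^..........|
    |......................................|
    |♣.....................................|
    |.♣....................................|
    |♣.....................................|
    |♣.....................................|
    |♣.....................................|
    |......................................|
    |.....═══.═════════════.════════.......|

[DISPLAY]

                       ┠┠──────────────
                      ┏━━━━━━━━━━━━━━━━
                      ┃ MapNavigator   
                      ┠────────────────
                      ┃................
                      ┃................
                      ┃................
                      ┃...........♣♣♣..
                      ┃.~........♣♣....
                      ┃~........@......
                      ┃~~.~............
                      ┃.~~.............
                      ┃.~..............
                      ┃................
                      ┃................


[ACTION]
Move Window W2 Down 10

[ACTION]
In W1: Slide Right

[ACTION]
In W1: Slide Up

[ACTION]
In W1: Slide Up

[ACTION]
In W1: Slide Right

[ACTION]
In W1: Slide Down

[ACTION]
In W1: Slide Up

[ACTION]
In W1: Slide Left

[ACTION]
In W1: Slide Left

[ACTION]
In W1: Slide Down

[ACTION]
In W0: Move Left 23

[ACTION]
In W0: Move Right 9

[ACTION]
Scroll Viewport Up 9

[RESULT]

                       ┏┏━━━━━━━━━━━━━━
                       ┃┃ SlidingPuzzle
                       ┠┠──────────────
                      ┏━━━━━━━━━━━━━━━━
                      ┃ MapNavigator   
                      ┠────────────────
                      ┃................
                      ┃................
                      ┃................
                      ┃...........♣♣♣..
                      ┃.~........♣♣....
                      ┃~........@......
                      ┃~~.~............
                      ┃.~~.............
                      ┃.~..............


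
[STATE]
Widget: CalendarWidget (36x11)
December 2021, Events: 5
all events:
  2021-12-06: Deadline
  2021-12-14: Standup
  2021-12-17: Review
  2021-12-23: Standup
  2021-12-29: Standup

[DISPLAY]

           December 2021            
Mo Tu We Th Fr Sa Su                
       1  2  3  4  5                
 6*  7  8  9 10 11 12               
13 14* 15 16 17* 18 19              
20 21 22 23* 24 25 26               
27 28 29* 30 31                     
                                    
                                    
                                    
                                    


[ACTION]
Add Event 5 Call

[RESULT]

           December 2021            
Mo Tu We Th Fr Sa Su                
       1  2  3  4  5*               
 6*  7  8  9 10 11 12               
13 14* 15 16 17* 18 19              
20 21 22 23* 24 25 26               
27 28 29* 30 31                     
                                    
                                    
                                    
                                    


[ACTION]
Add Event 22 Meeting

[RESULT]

           December 2021            
Mo Tu We Th Fr Sa Su                
       1  2  3  4  5*               
 6*  7  8  9 10 11 12               
13 14* 15 16 17* 18 19              
20 21 22* 23* 24 25 26              
27 28 29* 30 31                     
                                    
                                    
                                    
                                    


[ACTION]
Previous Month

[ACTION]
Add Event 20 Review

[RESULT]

           November 2021            
Mo Tu We Th Fr Sa Su                
 1  2  3  4  5  6  7                
 8  9 10 11 12 13 14                
15 16 17 18 19 20* 21               
22 23 24 25 26 27 28                
29 30                               
                                    
                                    
                                    
                                    


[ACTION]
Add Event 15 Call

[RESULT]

           November 2021            
Mo Tu We Th Fr Sa Su                
 1  2  3  4  5  6  7                
 8  9 10 11 12 13 14                
15* 16 17 18 19 20* 21              
22 23 24 25 26 27 28                
29 30                               
                                    
                                    
                                    
                                    


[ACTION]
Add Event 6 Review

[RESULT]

           November 2021            
Mo Tu We Th Fr Sa Su                
 1  2  3  4  5  6*  7               
 8  9 10 11 12 13 14                
15* 16 17 18 19 20* 21              
22 23 24 25 26 27 28                
29 30                               
                                    
                                    
                                    
                                    


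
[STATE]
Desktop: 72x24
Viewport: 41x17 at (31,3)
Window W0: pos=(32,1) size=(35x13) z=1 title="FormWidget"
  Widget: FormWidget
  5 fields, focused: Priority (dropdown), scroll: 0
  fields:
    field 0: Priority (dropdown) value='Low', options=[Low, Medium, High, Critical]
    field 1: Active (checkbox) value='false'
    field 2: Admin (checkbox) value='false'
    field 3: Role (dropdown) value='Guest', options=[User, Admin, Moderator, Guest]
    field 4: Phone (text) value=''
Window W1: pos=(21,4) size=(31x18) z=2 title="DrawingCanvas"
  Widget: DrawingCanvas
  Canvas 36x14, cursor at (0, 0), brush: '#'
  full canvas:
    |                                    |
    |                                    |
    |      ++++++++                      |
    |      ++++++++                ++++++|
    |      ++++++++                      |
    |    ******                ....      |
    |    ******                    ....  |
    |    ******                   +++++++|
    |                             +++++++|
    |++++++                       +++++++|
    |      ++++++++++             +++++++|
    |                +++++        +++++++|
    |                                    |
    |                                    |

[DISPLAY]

 ┠─────────────────────────────────┨     
━━━━━━━━━━━━━━━━━━━━┓            ▼]┃     
anvas               ┃              ┃     
────────────────────┨              ┃     
                    ┃t           ▼]┃     
                    ┃             ]┃     
+++++               ┃              ┃     
+++++               ┃              ┃     
+++++               ┃              ┃     
*                ...┃              ┃     
*                   ┃━━━━━━━━━━━━━━┛     
*                   ┃                    
                    ┃                    
                    ┃                    
+++++++             ┃                    
       +++++        ┃                    
                    ┃                    


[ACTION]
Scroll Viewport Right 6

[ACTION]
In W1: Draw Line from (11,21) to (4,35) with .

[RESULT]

 ┠─────────────────────────────────┨     
━━━━━━━━━━━━━━━━━━━━┓            ▼]┃     
anvas               ┃              ┃     
────────────────────┨              ┃     
                    ┃t           ▼]┃     
                    ┃             ]┃     
+++++               ┃              ┃     
+++++               ┃              ┃     
+++++               ┃              ┃     
*                ...┃              ┃     
*                   ┃━━━━━━━━━━━━━━┛     
*                   ┃                    
                  ..┃                    
                ..  ┃                    
+++++++       ..    ┃                    
       +++++..      ┃                    
                    ┃                    


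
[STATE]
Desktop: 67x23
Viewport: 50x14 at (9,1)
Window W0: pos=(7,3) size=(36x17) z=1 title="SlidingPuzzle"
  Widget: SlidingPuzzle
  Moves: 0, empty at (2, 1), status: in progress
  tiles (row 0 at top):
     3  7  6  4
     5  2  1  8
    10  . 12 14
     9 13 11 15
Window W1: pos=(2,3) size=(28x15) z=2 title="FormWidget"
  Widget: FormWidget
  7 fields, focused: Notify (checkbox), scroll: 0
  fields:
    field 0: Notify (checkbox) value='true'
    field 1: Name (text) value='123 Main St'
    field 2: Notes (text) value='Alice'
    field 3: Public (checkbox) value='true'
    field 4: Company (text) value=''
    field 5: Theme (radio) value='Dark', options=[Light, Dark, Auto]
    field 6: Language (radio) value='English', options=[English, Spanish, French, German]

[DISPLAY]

                                                  
                                                  
━━━━━━━━━━━━━━━━━━━━┓━━━━━━━━━━━━┓                
idget               ┃            ┃                
────────────────────┨────────────┨                
fy:     [x]         ┃            ┃                
:       [123 Main S]┃            ┃                
s:      [Alice     ]┃            ┃                
ic:     [x]         ┃            ┃                
any:    [          ]┃            ┃                
e:      ( ) Light  (┃            ┃                
uage:   (●) English ┃            ┃                
                    ┃            ┃                
                    ┃            ┃                


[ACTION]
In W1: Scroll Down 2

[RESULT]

                                                  
                                                  
━━━━━━━━━━━━━━━━━━━━┓━━━━━━━━━━━━┓                
idget               ┃            ┃                
────────────────────┨────────────┨                
s:      [Alice     ]┃            ┃                
ic:     [x]         ┃            ┃                
any:    [          ]┃            ┃                
e:      ( ) Light  (┃            ┃                
uage:   (●) English ┃            ┃                
                    ┃            ┃                
                    ┃            ┃                
                    ┃            ┃                
                    ┃            ┃                


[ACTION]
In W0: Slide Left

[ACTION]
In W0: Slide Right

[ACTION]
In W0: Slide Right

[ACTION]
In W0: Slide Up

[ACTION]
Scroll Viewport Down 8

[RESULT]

e:      ( ) Light  (┃            ┃                
uage:   (●) English ┃            ┃                
                    ┃            ┃                
                    ┃            ┃                
                    ┃            ┃                
                    ┃            ┃                
                    ┃            ┃                
                    ┃            ┃                
━━━━━━━━━━━━━━━━━━━━┛            ┃                
                                 ┃                
━━━━━━━━━━━━━━━━━━━━━━━━━━━━━━━━━┛                
                                                  
                                                  
                                                  


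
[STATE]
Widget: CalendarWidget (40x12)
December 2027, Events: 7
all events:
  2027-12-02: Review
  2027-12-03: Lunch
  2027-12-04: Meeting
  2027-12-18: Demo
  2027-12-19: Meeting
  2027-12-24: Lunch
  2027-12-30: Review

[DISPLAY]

             December 2027              
Mo Tu We Th Fr Sa Su                    
       1  2*  3*  4*  5                 
 6  7  8  9 10 11 12                    
13 14 15 16 17 18* 19*                  
20 21 22 23 24* 25 26                   
27 28 29 30* 31                         
                                        
                                        
                                        
                                        
                                        


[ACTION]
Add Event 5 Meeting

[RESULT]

             December 2027              
Mo Tu We Th Fr Sa Su                    
       1  2*  3*  4*  5*                
 6  7  8  9 10 11 12                    
13 14 15 16 17 18* 19*                  
20 21 22 23 24* 25 26                   
27 28 29 30* 31                         
                                        
                                        
                                        
                                        
                                        


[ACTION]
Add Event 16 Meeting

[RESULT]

             December 2027              
Mo Tu We Th Fr Sa Su                    
       1  2*  3*  4*  5*                
 6  7  8  9 10 11 12                    
13 14 15 16* 17 18* 19*                 
20 21 22 23 24* 25 26                   
27 28 29 30* 31                         
                                        
                                        
                                        
                                        
                                        


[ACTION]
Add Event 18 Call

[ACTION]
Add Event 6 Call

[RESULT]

             December 2027              
Mo Tu We Th Fr Sa Su                    
       1  2*  3*  4*  5*                
 6*  7  8  9 10 11 12                   
13 14 15 16* 17 18* 19*                 
20 21 22 23 24* 25 26                   
27 28 29 30* 31                         
                                        
                                        
                                        
                                        
                                        


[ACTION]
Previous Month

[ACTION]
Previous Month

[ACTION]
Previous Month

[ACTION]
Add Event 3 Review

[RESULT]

             September 2027             
Mo Tu We Th Fr Sa Su                    
       1  2  3*  4  5                   
 6  7  8  9 10 11 12                    
13 14 15 16 17 18 19                    
20 21 22 23 24 25 26                    
27 28 29 30                             
                                        
                                        
                                        
                                        
                                        


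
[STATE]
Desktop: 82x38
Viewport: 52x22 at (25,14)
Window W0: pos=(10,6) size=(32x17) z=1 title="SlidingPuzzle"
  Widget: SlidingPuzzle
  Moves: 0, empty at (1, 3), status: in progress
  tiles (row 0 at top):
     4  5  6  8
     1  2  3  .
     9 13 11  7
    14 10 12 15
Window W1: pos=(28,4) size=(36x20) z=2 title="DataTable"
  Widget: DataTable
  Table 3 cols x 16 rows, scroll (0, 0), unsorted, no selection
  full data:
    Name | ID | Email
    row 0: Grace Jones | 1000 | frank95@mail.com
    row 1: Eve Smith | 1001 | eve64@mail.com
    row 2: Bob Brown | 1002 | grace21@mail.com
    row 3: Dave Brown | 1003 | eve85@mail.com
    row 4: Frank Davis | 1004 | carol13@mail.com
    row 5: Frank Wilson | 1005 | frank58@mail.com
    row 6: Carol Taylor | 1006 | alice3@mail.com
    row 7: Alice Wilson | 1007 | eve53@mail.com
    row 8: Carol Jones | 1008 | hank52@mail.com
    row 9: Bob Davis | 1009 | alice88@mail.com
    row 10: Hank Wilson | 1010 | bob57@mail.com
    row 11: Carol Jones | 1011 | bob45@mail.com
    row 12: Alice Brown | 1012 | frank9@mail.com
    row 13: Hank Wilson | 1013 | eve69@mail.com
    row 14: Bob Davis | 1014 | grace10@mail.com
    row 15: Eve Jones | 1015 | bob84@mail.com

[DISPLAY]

 │ ┃Frank Wilson│1005│frank58@mail.com┃             
─┼─┃Carol Taylor│1006│alice3@mail.com ┃             
 │ ┃Alice Wilson│1007│eve53@mail.com  ┃             
─┴─┃Carol Jones │1008│hank52@mail.com ┃             
   ┃Bob Davis   │1009│alice88@mail.com┃             
   ┃Hank Wilson │1010│bob57@mail.com  ┃             
   ┃Carol Jones │1011│bob45@mail.com  ┃             
   ┃Alice Brown │1012│frank9@mail.com ┃             
━━━┃Hank Wilson │1013│eve69@mail.com  ┃             
   ┗━━━━━━━━━━━━━━━━━━━━━━━━━━━━━━━━━━┛             
                                                    
                                                    
                                                    
                                                    
                                                    
                                                    
                                                    
                                                    
                                                    
                                                    
                                                    
                                                    


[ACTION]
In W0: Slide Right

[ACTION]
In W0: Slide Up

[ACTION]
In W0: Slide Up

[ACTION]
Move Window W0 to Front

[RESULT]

 │  7 │         ┃1005│frank58@mail.com┃             
─┼────┤         ┃1006│alice3@mail.com ┃             
 │ 15 │         ┃1007│eve53@mail.com  ┃             
─┴────┘         ┃1008│hank52@mail.com ┃             
                ┃1009│alice88@mail.com┃             
                ┃1010│bob57@mail.com  ┃             
                ┃1011│bob45@mail.com  ┃             
                ┃1012│frank9@mail.com ┃             
━━━━━━━━━━━━━━━━┛1013│eve69@mail.com  ┃             
   ┗━━━━━━━━━━━━━━━━━━━━━━━━━━━━━━━━━━┛             
                                                    
                                                    
                                                    
                                                    
                                                    
                                                    
                                                    
                                                    
                                                    
                                                    
                                                    
                                                    


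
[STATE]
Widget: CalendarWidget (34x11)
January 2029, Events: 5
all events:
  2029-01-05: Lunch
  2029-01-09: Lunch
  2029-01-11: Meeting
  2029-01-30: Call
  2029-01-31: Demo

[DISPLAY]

           January 2029           
Mo Tu We Th Fr Sa Su              
 1  2  3  4  5*  6  7             
 8  9* 10 11* 12 13 14            
15 16 17 18 19 20 21              
22 23 24 25 26 27 28              
29 30* 31*                        
                                  
                                  
                                  
                                  


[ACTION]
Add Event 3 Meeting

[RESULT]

           January 2029           
Mo Tu We Th Fr Sa Su              
 1  2  3*  4  5*  6  7            
 8  9* 10 11* 12 13 14            
15 16 17 18 19 20 21              
22 23 24 25 26 27 28              
29 30* 31*                        
                                  
                                  
                                  
                                  


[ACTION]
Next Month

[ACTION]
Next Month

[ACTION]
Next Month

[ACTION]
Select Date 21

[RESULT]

            April 2029            
Mo Tu We Th Fr Sa Su              
                   1              
 2  3  4  5  6  7  8              
 9 10 11 12 13 14 15              
16 17 18 19 20 [21] 22            
23 24 25 26 27 28 29              
30                                
                                  
                                  
                                  


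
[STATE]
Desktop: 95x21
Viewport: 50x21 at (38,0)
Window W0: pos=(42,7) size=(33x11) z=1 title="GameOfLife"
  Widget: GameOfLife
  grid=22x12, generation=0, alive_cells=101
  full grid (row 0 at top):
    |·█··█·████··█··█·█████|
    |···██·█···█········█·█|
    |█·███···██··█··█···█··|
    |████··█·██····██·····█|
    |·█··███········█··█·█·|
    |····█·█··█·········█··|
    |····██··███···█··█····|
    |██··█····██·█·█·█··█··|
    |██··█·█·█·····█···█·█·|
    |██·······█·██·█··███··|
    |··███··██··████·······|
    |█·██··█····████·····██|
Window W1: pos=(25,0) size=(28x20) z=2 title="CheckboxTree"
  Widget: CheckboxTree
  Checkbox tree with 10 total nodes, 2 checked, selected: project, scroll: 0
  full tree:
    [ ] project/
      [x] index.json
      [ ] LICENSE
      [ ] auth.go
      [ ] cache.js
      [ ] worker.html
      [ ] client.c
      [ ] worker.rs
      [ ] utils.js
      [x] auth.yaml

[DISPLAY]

━━━━━━━━━━━━━━┓                                   
e             ┃                                   
──────────────┨                                   
/             ┃                                   
.json         ┃                                   
SE            ┃                                   
go            ┃                                   
.js           ┃━━━━━━━━━━━━━━━━━━━━━┓             
r.html        ┃e                    ┃             
t.c           ┃─────────────────────┨             
r.rs          ┃                     ┃             
.js           ┃····██·····█         ┃             
yaml          ┃·····█··█·█·         ┃             
              ┃·········█··         ┃             
              ┃█···█··█····         ┃             
              ┃█·█·█·█··█··         ┃             
              ┃····█···█·█·         ┃             
              ┃━━━━━━━━━━━━━━━━━━━━━┛             
              ┃                                   
━━━━━━━━━━━━━━┛                                   
                                                  


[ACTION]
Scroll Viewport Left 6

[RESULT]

━━━━━━━━━━━━━━━━━━━━┓                             
boxTree             ┃                             
────────────────────┨                             
roject/             ┃                             
 index.json         ┃                             
 LICENSE            ┃                             
 auth.go            ┃                             
 cache.js           ┃━━━━━━━━━━━━━━━━━━━━━┓       
 worker.html        ┃e                    ┃       
 client.c           ┃─────────────────────┨       
 worker.rs          ┃                     ┃       
 utils.js           ┃····██·····█         ┃       
 auth.yaml          ┃·····█··█·█·         ┃       
                    ┃·········█··         ┃       
                    ┃█···█··█····         ┃       
                    ┃█·█·█·█··█··         ┃       
                    ┃····█···█·█·         ┃       
                    ┃━━━━━━━━━━━━━━━━━━━━━┛       
                    ┃                             
━━━━━━━━━━━━━━━━━━━━┛                             
                                                  


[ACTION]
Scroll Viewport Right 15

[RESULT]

━━━━━━━┓                                          
       ┃                                          
───────┨                                          
       ┃                                          
       ┃                                          
       ┃                                          
       ┃                                          
       ┃━━━━━━━━━━━━━━━━━━━━━┓                    
       ┃e                    ┃                    
       ┃─────────────────────┨                    
       ┃                     ┃                    
       ┃····██·····█         ┃                    
       ┃·····█··█·█·         ┃                    
       ┃·········█··         ┃                    
       ┃█···█··█····         ┃                    
       ┃█·█·█·█··█··         ┃                    
       ┃····█···█·█·         ┃                    
       ┃━━━━━━━━━━━━━━━━━━━━━┛                    
       ┃                                          
━━━━━━━┛                                          
                                                  


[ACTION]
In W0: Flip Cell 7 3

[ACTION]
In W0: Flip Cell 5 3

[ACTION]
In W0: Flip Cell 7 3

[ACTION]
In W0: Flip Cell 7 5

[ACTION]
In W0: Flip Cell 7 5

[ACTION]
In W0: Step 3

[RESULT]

━━━━━━━┓                                          
       ┃                                          
───────┨                                          
       ┃                                          
       ┃                                          
       ┃                                          
       ┃                                          
       ┃━━━━━━━━━━━━━━━━━━━━━┓                    
       ┃e                    ┃                    
       ┃─────────────────────┨                    
       ┃                     ┃                    
       ┃██·██····██·         ┃                    
       ┃····█·██··█·         ┃                    
       ┃·█·███······         ┃                    
       ┃··███·██····         ┃                    
       ┃█···█·████··         ┃                    
       ┃··█······█··         ┃                    
       ┃━━━━━━━━━━━━━━━━━━━━━┛                    
       ┃                                          
━━━━━━━┛                                          
                                                  


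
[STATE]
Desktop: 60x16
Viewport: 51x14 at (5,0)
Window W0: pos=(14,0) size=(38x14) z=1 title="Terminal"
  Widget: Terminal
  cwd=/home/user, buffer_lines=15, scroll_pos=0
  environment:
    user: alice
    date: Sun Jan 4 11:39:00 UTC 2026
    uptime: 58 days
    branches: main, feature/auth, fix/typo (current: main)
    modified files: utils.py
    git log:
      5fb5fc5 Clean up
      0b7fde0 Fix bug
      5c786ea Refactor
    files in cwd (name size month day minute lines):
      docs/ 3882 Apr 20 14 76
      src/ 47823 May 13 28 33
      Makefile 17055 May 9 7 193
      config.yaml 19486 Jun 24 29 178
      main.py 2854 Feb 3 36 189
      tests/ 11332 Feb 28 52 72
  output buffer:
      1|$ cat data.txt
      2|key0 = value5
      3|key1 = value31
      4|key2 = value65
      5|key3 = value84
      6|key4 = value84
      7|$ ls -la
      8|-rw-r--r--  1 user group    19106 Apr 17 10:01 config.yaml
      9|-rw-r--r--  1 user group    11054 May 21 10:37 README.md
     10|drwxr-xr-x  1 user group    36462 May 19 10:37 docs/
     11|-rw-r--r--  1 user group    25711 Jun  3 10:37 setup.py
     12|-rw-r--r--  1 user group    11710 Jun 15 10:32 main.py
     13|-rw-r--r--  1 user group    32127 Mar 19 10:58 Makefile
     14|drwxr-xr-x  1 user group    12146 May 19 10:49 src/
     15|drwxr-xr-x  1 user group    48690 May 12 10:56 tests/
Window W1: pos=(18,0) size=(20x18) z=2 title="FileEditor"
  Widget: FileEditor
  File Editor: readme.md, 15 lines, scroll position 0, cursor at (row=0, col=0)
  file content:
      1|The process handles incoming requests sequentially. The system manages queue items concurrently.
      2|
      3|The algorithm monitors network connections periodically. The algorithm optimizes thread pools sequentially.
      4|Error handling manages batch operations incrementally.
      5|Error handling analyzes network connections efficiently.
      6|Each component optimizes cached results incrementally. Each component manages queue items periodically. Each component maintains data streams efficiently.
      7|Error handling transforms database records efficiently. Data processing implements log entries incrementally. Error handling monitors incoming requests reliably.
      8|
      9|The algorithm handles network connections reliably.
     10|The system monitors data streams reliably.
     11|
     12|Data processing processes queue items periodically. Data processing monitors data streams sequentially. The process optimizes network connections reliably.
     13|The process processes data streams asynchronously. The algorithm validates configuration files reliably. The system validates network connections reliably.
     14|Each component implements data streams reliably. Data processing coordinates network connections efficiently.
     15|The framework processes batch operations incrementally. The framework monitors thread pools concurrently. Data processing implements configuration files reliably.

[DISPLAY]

         ┏━━━┏━━━━━━━━━━━━━━━━━━┓━━━━━━━━━━━━━┓    
         ┃ Te┃ FileEditor       ┃             ┃    
         ┠───┠──────────────────┨─────────────┨    
         ┃$ c┃█he process handl▲┃             ┃    
         ┃key┃                 █┃             ┃    
         ┃key┃The algorithm mon░┃             ┃    
         ┃key┃Error handling ma░┃             ┃    
         ┃key┃Error handling an░┃             ┃    
         ┃key┃Each component op░┃             ┃    
         ┃$ l┃Error handling tr░┃             ┃    
         ┃-rw┃                 ░┃p    19106 Ap┃    
         ┃-rw┃The algorithm han░┃p    11054 Ma┃    
         ┃drw┃The system monito░┃p    36462 Ma┃    
         ┗━━━┃                 ░┃━━━━━━━━━━━━━┛    


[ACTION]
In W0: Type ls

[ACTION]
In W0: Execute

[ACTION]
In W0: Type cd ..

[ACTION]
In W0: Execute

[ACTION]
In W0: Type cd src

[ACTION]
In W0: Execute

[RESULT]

         ┏━━━┏━━━━━━━━━━━━━━━━━━┓━━━━━━━━━━━━━┓    
         ┃ Te┃ FileEditor       ┃             ┃    
         ┠───┠──────────────────┨─────────────┨    
         ┃-rw┃█he process handl▲┃p    32127 Ma┃    
         ┃drw┃                 █┃p    12146 Ma┃    
         ┃drw┃The algorithm mon░┃p    48690 Ma┃    
         ┃$ l┃Error handling ma░┃             ┃    
         ┃doc┃Error handling an░┃config.yaml  ┃    
         ┃$ c┃Each component op░┃             ┃    
         ┃   ┃Error handling tr░┃             ┃    
         ┃$ c┃                 ░┃             ┃    
         ┃   ┃The algorithm han░┃             ┃    
         ┃$ █┃The system monito░┃             ┃    
         ┗━━━┃                 ░┃━━━━━━━━━━━━━┛    
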